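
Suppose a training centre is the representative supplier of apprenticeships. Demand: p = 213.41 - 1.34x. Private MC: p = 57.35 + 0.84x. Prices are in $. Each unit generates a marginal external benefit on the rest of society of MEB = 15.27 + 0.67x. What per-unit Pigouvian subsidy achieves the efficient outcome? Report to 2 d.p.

Social marginal cost = private MC − MEB = 42.08 + 0.17x.
Set SMC = demand: 42.08 + 0.17x = 213.41 - 1.34x → x* = 113.4636.
The Pigouvian subsidy equals MEB at x*: 15.27 + 0.67×113.4636 = 91.2906.

subsidy = $91.29 per unit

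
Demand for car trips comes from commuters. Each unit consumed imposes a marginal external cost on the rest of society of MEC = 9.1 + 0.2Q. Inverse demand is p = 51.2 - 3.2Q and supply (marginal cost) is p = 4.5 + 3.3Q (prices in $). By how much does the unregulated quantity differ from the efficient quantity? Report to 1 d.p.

1.6 units

Market equilibrium (private): 4.5 + 3.3Q = 51.2 - 3.2Q → Q_m = 7.1846.
Social marginal benefit = demand − MEC = 42.1 - 3.4Q.
Set SMB = MC: 42.1 - 3.4Q = 4.5 + 3.3Q → Q* = 5.6119.
Gap = |7.1846 − 5.6119| = 1.5727.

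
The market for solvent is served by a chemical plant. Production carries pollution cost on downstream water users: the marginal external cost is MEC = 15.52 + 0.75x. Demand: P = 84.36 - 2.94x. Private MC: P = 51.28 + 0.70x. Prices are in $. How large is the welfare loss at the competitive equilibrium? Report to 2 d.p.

DWL = $56.82

Market equilibrium (private): 51.28 + 0.70x = 84.36 - 2.94x → x_m = 9.0879.
Social marginal cost = private MC + MEC = 66.80 + 1.45x.
Set SMC = demand: 66.80 + 1.45x = 84.36 - 2.94x → x* = 4.0000.
The loss is the area between SMC and demand from x* to x_m; with linear curves that's a triangle of height MEC(x_m).
DWL = ½ × 5.0879 × 22.3359 = 56.8214.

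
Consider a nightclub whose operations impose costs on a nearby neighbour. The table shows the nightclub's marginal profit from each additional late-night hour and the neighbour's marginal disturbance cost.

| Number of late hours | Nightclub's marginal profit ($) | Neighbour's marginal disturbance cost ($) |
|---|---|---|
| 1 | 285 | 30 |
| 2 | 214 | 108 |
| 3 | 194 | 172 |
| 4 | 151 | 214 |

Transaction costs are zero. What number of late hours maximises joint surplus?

3

Bargaining reaches the level where marginal profit last exceeds marginal disturbance cost.
That holds through level 3 (194 ≥ 172) but not at 4 (151 < 214).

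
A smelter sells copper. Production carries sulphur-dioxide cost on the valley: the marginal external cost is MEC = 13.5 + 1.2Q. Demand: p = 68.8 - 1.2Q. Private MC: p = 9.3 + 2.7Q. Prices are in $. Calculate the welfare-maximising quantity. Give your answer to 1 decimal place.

Q* = 9.0

Social marginal cost = private MC + MEC = 22.8 + 3.9Q.
Set SMC = demand: 22.8 + 3.9Q = 68.8 - 1.2Q → Q* = 9.0196.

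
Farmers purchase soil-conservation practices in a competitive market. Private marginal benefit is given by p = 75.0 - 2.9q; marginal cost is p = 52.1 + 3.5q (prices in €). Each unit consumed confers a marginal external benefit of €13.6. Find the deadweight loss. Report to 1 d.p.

Market equilibrium (private): 52.1 + 3.5q = 75.0 - 2.9q → q_m = 3.5781.
Social marginal benefit = demand + MEB = 88.6 - 2.9q.
Set SMB = MC: 88.6 - 2.9q = 52.1 + 3.5q → q* = 5.7031.
Between q* and q_m the wedge SMB − MC runs linearly from 0 to MEB(q_m), so the loss is a triangle.
DWL = ½ × 2.1250 × 13.6000 = 14.4500.

DWL = €14.5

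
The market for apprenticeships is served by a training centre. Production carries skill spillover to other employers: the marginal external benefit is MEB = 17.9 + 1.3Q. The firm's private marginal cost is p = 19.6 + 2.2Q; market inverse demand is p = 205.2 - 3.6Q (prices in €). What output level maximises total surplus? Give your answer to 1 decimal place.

Social marginal cost = private MC − MEB = 1.7 + 0.9Q.
Set SMC = demand: 1.7 + 0.9Q = 205.2 - 3.6Q → Q* = 45.2222.

Q* = 45.2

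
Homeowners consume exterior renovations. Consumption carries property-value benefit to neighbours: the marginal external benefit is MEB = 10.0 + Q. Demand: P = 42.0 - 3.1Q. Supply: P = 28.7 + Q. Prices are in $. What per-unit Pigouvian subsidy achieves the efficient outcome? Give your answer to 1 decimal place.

Social marginal benefit = demand + MEB = 52.0 - 2.1Q.
Set SMB = MC: 52.0 - 2.1Q = 28.7 + Q → Q* = 7.5161.
The Pigouvian subsidy equals MEB at Q*: 10.0 + 1.0×7.5161 = 17.5161.

subsidy = $17.5 per unit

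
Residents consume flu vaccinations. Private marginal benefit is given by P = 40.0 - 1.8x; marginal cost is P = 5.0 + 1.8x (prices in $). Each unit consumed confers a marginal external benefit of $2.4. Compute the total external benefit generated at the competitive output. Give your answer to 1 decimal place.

$23.3

Market equilibrium (private): 5.0 + 1.8x = 40.0 - 1.8x → x_m = 9.7222.
Total external benefit = MEB × x_m = 2.4 × 9.7222 = 23.3333.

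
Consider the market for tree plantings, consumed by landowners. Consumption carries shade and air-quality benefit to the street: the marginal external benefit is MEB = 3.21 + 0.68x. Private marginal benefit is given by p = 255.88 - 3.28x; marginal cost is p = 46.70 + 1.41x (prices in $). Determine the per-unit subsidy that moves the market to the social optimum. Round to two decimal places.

Social marginal benefit = demand + MEB = 259.09 - 2.60x.
Set SMB = MC: 259.09 - 2.60x = 46.70 + 1.41x → x* = 52.9651.
The Pigouvian subsidy equals MEB at x*: 3.21 + 0.68×52.9651 = 39.2263.

subsidy = $39.23 per unit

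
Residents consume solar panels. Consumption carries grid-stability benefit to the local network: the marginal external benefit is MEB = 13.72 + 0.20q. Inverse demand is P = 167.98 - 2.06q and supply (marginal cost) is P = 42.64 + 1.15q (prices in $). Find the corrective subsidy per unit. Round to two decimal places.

Social marginal benefit = demand + MEB = 181.70 - 1.86q.
Set SMB = MC: 181.70 - 1.86q = 42.64 + 1.15q → q* = 46.1993.
The Pigouvian subsidy equals MEB at q*: 13.72 + 0.20×46.1993 = 22.9599.

subsidy = $22.96 per unit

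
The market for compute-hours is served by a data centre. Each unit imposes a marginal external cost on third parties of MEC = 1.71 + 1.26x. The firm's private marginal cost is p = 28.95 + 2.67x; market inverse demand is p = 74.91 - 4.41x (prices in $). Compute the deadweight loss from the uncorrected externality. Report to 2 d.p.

Market equilibrium (private): 28.95 + 2.67x = 74.91 - 4.41x → x_m = 6.4915.
Social marginal cost = private MC + MEC = 30.66 + 3.93x.
Set SMC = demand: 30.66 + 3.93x = 74.91 - 4.41x → x* = 5.3058.
The loss is the area between SMC and demand from x* to x_m; with linear curves that's a triangle of height MEC(x_m).
DWL = ½ × 1.1857 × 9.8893 = 5.8629.

DWL = $5.86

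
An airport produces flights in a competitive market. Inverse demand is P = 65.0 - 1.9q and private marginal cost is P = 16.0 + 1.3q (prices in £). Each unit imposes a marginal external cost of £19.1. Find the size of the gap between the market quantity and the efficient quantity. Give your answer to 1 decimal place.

Market equilibrium (private): 16.0 + 1.3q = 65.0 - 1.9q → q_m = 15.3125.
Social marginal cost = private MC + MEC = 35.1 + 1.3q.
Set SMC = demand: 35.1 + 1.3q = 65.0 - 1.9q → q* = 9.3438.
Gap = |15.3125 − 9.3438| = 5.9687.

6.0 units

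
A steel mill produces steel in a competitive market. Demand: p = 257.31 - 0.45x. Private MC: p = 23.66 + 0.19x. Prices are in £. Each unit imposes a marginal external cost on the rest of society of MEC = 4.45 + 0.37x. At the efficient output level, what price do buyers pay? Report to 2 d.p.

P = £155.19

Social marginal cost = private MC + MEC = 28.11 + 0.56x.
Set SMC = demand: 28.11 + 0.56x = 257.31 - 0.45x → x* = 226.9307.
Consumer price on the demand curve at x*: 257.31 − 0.45×226.9307 = 155.1912.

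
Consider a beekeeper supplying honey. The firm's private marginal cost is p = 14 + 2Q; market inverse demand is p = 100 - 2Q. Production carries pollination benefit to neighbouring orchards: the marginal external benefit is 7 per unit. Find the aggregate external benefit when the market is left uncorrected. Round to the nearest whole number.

151

Market equilibrium (private): 14 + 2Q = 100 - 2Q → Q_m = 21.5000.
Total external benefit = MEB × Q_m = 7 × 21.5000 = 150.5000.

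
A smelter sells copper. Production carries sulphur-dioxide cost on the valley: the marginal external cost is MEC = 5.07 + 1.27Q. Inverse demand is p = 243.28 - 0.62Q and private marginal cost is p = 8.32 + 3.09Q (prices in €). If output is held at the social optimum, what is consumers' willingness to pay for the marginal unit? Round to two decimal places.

Social marginal cost = private MC + MEC = 13.39 + 4.36Q.
Set SMC = demand: 13.39 + 4.36Q = 243.28 - 0.62Q → Q* = 46.1627.
Consumer price on the demand curve at Q*: 243.28 − 0.62×46.1627 = 214.6591.

P = €214.66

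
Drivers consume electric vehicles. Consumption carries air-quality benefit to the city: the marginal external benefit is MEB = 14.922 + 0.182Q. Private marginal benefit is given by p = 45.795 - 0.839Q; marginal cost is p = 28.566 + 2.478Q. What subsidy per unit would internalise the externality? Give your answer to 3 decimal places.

subsidy = 16.789 per unit

Social marginal benefit = demand + MEB = 60.717 - 0.657Q.
Set SMB = MC: 60.717 - 0.657Q = 28.566 + 2.478Q → Q* = 10.2555.
The Pigouvian subsidy equals MEB at Q*: 14.922 + 0.182×10.2555 = 16.7885.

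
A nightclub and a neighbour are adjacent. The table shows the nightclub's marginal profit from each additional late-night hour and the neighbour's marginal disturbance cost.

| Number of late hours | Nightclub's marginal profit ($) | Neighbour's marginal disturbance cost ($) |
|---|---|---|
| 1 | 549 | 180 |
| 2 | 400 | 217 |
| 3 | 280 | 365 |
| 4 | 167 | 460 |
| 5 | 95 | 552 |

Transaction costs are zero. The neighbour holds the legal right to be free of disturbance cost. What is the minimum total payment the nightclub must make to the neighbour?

$397

Efficient level: marginal profit ≥ marginal disturbance cost through level 2, so k* = 2.
With the neighbour holding the right, the nightclub must at least compensate total damage at k*: 180 + 217 = 397.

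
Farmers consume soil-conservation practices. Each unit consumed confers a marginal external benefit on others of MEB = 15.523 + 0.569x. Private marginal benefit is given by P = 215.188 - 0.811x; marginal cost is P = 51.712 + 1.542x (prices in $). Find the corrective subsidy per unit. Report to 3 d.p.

Social marginal benefit = demand + MEB = 230.711 - 0.242x.
Set SMB = MC: 230.711 - 0.242x = 51.712 + 1.542x → x* = 100.3358.
The Pigouvian subsidy equals MEB at x*: 15.523 + 0.569×100.3358 = 72.6141.

subsidy = $72.614 per unit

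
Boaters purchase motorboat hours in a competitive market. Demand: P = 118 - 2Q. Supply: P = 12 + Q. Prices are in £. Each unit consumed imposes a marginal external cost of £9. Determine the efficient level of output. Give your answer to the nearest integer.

Q* = 32

Social marginal benefit = demand − MEC = 109 - 2Q.
Set SMB = MC: 109 - 2Q = 12 + Q → Q* = 32.3333.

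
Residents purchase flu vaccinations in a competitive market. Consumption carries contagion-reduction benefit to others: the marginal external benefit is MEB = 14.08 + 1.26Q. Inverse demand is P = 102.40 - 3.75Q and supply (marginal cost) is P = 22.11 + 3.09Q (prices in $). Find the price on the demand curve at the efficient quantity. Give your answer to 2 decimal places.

Social marginal benefit = demand + MEB = 116.48 - 2.49Q.
Set SMB = MC: 116.48 - 2.49Q = 22.11 + 3.09Q → Q* = 16.9122.
Consumer price on the demand curve at Q*: 102.40 − 3.75×16.9122 = 38.9793.

P = $38.98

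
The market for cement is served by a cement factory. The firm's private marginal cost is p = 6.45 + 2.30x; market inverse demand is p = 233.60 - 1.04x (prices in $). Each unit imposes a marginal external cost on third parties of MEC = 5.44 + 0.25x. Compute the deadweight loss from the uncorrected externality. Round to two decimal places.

Market equilibrium (private): 6.45 + 2.30x = 233.60 - 1.04x → x_m = 68.0090.
Social marginal cost = private MC + MEC = 11.89 + 2.55x.
Set SMC = demand: 11.89 + 2.55x = 233.60 - 1.04x → x* = 61.7577.
The loss is the area between SMC and demand from x* to x_m; with linear curves that's a triangle of height MEC(x_m).
DWL = ½ × 6.2513 × 22.4422 = 70.1465.

DWL = $70.15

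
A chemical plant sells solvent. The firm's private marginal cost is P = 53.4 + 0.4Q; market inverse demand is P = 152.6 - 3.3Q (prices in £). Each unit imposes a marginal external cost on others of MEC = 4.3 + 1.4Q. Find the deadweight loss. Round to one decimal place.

Market equilibrium (private): 53.4 + 0.4Q = 152.6 - 3.3Q → Q_m = 26.8108.
Social marginal cost = private MC + MEC = 57.7 + 1.8Q.
Set SMC = demand: 57.7 + 1.8Q = 152.6 - 3.3Q → Q* = 18.6078.
Height of the DWL triangle at Q_m is SMC(Q_m) − demand(Q_m) = MEC(Q_m) = 41.8351.
DWL = ½ × 8.2030 × 41.8351 = 171.5867.

DWL = £171.6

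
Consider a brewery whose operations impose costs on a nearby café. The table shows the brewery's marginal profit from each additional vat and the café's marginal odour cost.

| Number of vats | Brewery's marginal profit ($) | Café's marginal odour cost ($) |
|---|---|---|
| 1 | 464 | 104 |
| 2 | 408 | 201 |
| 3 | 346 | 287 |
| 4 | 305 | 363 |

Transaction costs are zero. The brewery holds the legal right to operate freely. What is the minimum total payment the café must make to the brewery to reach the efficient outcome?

$305

Left alone the brewery would choose level 4 (marginal profit stays positive).
Efficient level: k* = 3 (marginal profit ≥ marginal odour cost through 3).
The café must at least cover the brewery's forgone profit from cutting 4→3: 305 = 305.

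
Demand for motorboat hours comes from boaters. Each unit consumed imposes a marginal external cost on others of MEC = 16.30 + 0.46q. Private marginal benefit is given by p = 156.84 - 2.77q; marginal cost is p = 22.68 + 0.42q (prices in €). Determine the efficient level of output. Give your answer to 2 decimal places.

q* = 32.29

Social marginal benefit = demand − MEC = 140.54 - 3.23q.
Set SMB = MC: 140.54 - 3.23q = 22.68 + 0.42q → q* = 32.2904.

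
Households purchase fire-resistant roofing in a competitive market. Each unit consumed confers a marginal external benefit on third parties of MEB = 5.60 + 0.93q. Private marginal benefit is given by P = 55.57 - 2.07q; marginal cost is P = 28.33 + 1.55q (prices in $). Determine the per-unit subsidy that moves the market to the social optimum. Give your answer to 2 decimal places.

subsidy = $16.95 per unit

Social marginal benefit = demand + MEB = 61.17 - 1.14q.
Set SMB = MC: 61.17 - 1.14q = 28.33 + 1.55q → q* = 12.2082.
The Pigouvian subsidy equals MEB at q*: 5.60 + 0.93×12.2082 = 16.9536.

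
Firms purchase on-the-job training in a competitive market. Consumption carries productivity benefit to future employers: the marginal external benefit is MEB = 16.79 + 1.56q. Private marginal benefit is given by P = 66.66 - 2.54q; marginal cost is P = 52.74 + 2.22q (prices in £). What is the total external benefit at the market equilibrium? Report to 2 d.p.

Market equilibrium (private): 52.74 + 2.22q = 66.66 - 2.54q → q_m = 2.9244.
Total external benefit = ∫₀^{q_m} (16.79 + 1.56q) dq = 16.79×2.9244 + ½×1.56×2.9244² = 55.7713.

£55.77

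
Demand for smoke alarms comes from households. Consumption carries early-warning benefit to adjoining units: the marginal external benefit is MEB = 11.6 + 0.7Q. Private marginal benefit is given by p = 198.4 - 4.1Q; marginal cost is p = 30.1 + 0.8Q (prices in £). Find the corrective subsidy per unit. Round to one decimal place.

subsidy = £41.6 per unit

Social marginal benefit = demand + MEB = 210.0 - 3.4Q.
Set SMB = MC: 210.0 - 3.4Q = 30.1 + 0.8Q → Q* = 42.8333.
The Pigouvian subsidy equals MEB at Q*: 11.6 + 0.7×42.8333 = 41.5833.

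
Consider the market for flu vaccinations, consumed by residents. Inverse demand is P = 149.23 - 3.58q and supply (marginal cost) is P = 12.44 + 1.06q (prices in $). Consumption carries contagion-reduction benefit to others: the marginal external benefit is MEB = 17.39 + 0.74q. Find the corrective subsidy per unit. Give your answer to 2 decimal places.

Social marginal benefit = demand + MEB = 166.62 - 2.84q.
Set SMB = MC: 166.62 - 2.84q = 12.44 + 1.06q → q* = 39.5333.
The Pigouvian subsidy equals MEB at q*: 17.39 + 0.74×39.5333 = 46.6446.

subsidy = $46.64 per unit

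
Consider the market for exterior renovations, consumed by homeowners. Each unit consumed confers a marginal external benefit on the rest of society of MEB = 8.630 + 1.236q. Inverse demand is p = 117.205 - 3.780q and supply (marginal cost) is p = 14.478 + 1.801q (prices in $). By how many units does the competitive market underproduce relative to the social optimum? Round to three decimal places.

7.222 units

Market equilibrium (private): 14.478 + 1.801q = 117.205 - 3.780q → q_m = 18.4066.
Social marginal benefit = demand + MEB = 125.835 - 2.544q.
Set SMB = MC: 125.835 - 2.544q = 14.478 + 1.801q → q* = 25.6288.
Gap = |18.4066 − 25.6288| = 7.2222.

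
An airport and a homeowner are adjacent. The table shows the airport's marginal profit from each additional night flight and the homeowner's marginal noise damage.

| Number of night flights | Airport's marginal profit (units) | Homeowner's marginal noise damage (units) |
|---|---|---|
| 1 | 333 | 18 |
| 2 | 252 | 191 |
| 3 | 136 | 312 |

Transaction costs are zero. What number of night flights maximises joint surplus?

Bargaining reaches the level where marginal profit last exceeds marginal noise damage.
That holds through level 2 (252 ≥ 191) but not at 3 (136 < 312).

2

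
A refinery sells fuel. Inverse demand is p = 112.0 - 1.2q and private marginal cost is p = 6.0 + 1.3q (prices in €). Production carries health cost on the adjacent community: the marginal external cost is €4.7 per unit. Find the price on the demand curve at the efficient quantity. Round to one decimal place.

P = €63.4

Social marginal cost = private MC + MEC = 10.7 + 1.3q.
Set SMC = demand: 10.7 + 1.3q = 112.0 - 1.2q → q* = 40.5200.
Consumer price on the demand curve at q*: 112.0 − 1.2×40.5200 = 63.3760.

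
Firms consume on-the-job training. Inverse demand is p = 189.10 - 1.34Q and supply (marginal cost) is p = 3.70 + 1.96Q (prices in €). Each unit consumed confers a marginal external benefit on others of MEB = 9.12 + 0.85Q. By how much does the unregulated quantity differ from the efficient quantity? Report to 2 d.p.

Market equilibrium (private): 3.70 + 1.96Q = 189.10 - 1.34Q → Q_m = 56.1818.
Social marginal benefit = demand + MEB = 198.22 - 0.49Q.
Set SMB = MC: 198.22 - 0.49Q = 3.70 + 1.96Q → Q* = 79.3959.
Gap = |56.1818 − 79.3959| = 23.2141.

23.21 units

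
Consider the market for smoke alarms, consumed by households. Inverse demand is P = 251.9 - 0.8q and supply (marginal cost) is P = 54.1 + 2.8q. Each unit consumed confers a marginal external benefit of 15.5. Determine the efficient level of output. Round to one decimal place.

Social marginal benefit = demand + MEB = 267.4 - 0.8q.
Set SMB = MC: 267.4 - 0.8q = 54.1 + 2.8q → q* = 59.2500.

q* = 59.3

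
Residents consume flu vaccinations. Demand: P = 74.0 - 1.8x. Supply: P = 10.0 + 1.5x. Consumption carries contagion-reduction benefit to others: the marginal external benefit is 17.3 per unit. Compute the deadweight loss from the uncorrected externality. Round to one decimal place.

Market equilibrium (private): 10.0 + 1.5x = 74.0 - 1.8x → x_m = 19.3939.
Social marginal benefit = demand + MEB = 91.3 - 1.8x.
Set SMB = MC: 91.3 - 1.8x = 10.0 + 1.5x → x* = 24.6364.
Between x* and x_m the wedge SMB − MC runs linearly from 0 to MEB(x_m), so the loss is a triangle.
DWL = ½ × 5.2425 × 17.3000 = 45.3476.

DWL = 45.3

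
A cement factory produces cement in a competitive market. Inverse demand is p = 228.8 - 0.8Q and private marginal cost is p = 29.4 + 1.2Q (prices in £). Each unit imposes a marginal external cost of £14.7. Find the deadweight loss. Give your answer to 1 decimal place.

Market equilibrium (private): 29.4 + 1.2Q = 228.8 - 0.8Q → Q_m = 99.7000.
Social marginal cost = private MC + MEC = 44.1 + 1.2Q.
Set SMC = demand: 44.1 + 1.2Q = 228.8 - 0.8Q → Q* = 92.3500.
The loss is the area between SMC and demand from Q* to Q_m; with linear curves that's a triangle of height MEC(Q_m).
DWL = ½ × 7.3500 × 14.7000 = 54.0225.

DWL = £54.0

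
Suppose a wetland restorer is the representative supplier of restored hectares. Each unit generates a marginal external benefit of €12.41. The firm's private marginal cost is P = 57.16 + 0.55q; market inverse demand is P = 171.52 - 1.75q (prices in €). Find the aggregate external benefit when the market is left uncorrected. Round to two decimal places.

Market equilibrium (private): 57.16 + 0.55q = 171.52 - 1.75q → q_m = 49.7217.
Total external benefit = MEB × q_m = 12.41 × 49.7217 = 617.0463.

€617.05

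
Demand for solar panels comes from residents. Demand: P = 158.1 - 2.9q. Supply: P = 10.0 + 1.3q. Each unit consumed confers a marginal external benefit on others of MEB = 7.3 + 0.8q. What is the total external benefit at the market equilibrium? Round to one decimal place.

754.8

Market equilibrium (private): 10.0 + 1.3q = 158.1 - 2.9q → q_m = 35.2619.
Total external benefit = ∫₀^{q_m} (7.3 + 0.8q) dq = 7.3×35.2619 + ½×0.8×35.2619² = 754.7725.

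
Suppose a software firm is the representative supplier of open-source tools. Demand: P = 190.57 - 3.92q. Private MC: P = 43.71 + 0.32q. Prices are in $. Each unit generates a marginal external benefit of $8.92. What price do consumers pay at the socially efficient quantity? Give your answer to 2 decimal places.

P = $46.55

Social marginal cost = private MC − MEB = 34.79 + 0.32q.
Set SMC = demand: 34.79 + 0.32q = 190.57 - 3.92q → q* = 36.7406.
Consumer price on the demand curve at q*: 190.57 − 3.92×36.7406 = 46.5468.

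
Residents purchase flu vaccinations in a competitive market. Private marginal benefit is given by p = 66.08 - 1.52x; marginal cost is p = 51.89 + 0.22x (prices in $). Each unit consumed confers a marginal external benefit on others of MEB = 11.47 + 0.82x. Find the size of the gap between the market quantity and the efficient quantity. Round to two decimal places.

19.74 units

Market equilibrium (private): 51.89 + 0.22x = 66.08 - 1.52x → x_m = 8.1552.
Social marginal benefit = demand + MEB = 77.55 - 0.70x.
Set SMB = MC: 77.55 - 0.70x = 51.89 + 0.22x → x* = 27.8913.
Gap = |8.1552 − 27.8913| = 19.7361.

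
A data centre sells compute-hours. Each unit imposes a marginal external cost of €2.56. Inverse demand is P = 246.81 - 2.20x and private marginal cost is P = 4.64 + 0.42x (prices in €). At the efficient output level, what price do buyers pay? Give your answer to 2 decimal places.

P = €45.61

Social marginal cost = private MC + MEC = 7.20 + 0.42x.
Set SMC = demand: 7.20 + 0.42x = 246.81 - 2.20x → x* = 91.4542.
Consumer price on the demand curve at x*: 246.81 − 2.20×91.4542 = 45.6108.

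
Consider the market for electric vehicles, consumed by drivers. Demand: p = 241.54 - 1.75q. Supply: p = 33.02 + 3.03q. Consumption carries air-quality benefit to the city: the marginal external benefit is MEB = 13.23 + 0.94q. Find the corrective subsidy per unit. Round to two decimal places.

subsidy = 67.51 per unit

Social marginal benefit = demand + MEB = 254.77 - 0.81q.
Set SMB = MC: 254.77 - 0.81q = 33.02 + 3.03q → q* = 57.7474.
The Pigouvian subsidy equals MEB at q*: 13.23 + 0.94×57.7474 = 67.5126.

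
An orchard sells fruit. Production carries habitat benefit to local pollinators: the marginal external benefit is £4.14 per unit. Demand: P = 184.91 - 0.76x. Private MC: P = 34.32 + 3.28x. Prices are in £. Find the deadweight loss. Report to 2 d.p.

DWL = £2.12

Market equilibrium (private): 34.32 + 3.28x = 184.91 - 0.76x → x_m = 37.2748.
Social marginal cost = private MC − MEB = 30.18 + 3.28x.
Set SMC = demand: 30.18 + 3.28x = 184.91 - 0.76x → x* = 38.2995.
Between x* and x_m the wedge demand − SMC runs linearly from 0 to MEB(x_m), so the loss is a triangle.
DWL = ½ × 1.0247 × 4.1400 = 2.1211.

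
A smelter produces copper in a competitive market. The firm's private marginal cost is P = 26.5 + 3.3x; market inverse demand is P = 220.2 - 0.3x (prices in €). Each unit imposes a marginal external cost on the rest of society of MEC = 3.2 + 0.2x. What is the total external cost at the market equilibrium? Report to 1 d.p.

Market equilibrium (private): 26.5 + 3.3x = 220.2 - 0.3x → x_m = 53.8056.
Total external cost = ∫₀^{x_m} (3.2 + 0.2x) dx = 3.2×53.8056 + ½×0.2×53.8056² = 461.6822.

€461.7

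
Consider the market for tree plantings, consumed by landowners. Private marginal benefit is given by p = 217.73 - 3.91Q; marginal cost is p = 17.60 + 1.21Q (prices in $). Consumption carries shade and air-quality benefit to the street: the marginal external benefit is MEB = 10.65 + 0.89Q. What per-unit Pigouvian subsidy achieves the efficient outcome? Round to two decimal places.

Social marginal benefit = demand + MEB = 228.38 - 3.02Q.
Set SMB = MC: 228.38 - 3.02Q = 17.60 + 1.21Q → Q* = 49.8298.
The Pigouvian subsidy equals MEB at Q*: 10.65 + 0.89×49.8298 = 54.9985.

subsidy = $55.00 per unit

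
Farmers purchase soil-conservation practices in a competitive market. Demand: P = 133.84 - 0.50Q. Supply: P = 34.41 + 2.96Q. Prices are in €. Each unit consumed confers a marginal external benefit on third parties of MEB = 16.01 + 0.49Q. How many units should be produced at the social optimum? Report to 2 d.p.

Social marginal benefit = demand + MEB = 149.85 - 0.01Q.
Set SMB = MC: 149.85 - 0.01Q = 34.41 + 2.96Q → Q* = 38.8687.

Q* = 38.87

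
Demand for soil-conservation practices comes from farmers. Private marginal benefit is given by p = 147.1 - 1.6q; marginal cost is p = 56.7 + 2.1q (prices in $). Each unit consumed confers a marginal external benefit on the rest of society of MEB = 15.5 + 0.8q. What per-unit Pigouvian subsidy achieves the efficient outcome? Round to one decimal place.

subsidy = $44.7 per unit

Social marginal benefit = demand + MEB = 162.6 - 0.8q.
Set SMB = MC: 162.6 - 0.8q = 56.7 + 2.1q → q* = 36.5172.
The Pigouvian subsidy equals MEB at q*: 15.5 + 0.8×36.5172 = 44.7138.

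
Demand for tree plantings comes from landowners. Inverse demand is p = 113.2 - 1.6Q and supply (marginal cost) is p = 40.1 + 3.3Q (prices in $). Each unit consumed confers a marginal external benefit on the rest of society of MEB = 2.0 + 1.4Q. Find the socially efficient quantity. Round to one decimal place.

Social marginal benefit = demand + MEB = 115.2 - 0.2Q.
Set SMB = MC: 115.2 - 0.2Q = 40.1 + 3.3Q → Q* = 21.4571.

Q* = 21.5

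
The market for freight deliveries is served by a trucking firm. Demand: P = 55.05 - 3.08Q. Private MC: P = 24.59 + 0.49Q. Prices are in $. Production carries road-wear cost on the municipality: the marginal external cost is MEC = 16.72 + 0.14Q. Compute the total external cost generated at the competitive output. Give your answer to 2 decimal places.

Market equilibrium (private): 24.59 + 0.49Q = 55.05 - 3.08Q → Q_m = 8.5322.
Total external cost = ∫₀^{Q_m} (16.72 + 0.14Q) dQ = 16.72×8.5322 + ½×0.14×8.5322² = 147.7543.

$147.75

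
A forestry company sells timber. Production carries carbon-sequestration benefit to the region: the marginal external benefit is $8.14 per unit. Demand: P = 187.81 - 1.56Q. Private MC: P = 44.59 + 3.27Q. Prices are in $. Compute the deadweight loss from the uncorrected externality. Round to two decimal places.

DWL = $6.86

Market equilibrium (private): 44.59 + 3.27Q = 187.81 - 1.56Q → Q_m = 29.6522.
Social marginal cost = private MC − MEB = 36.45 + 3.27Q.
Set SMC = demand: 36.45 + 3.27Q = 187.81 - 1.56Q → Q* = 31.3375.
The loss is the area between SMC and demand from Q* to Q_m; with linear curves that's a triangle of height MEB(Q_m).
DWL = ½ × 1.6853 × 8.1400 = 6.8592.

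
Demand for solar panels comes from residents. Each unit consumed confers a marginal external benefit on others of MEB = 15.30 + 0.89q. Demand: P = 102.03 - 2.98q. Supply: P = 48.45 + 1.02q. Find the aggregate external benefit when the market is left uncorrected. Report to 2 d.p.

Market equilibrium (private): 48.45 + 1.02q = 102.03 - 2.98q → q_m = 13.3950.
Total external benefit = ∫₀^{q_m} (15.30 + 0.89q) dq = 15.30×13.3950 + ½×0.89×13.3950² = 284.7881.

284.79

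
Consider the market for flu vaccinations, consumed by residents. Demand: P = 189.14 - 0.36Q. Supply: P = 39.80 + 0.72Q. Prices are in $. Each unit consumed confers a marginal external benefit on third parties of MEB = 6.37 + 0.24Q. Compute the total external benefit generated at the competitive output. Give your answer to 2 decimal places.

$3175.32

Market equilibrium (private): 39.80 + 0.72Q = 189.14 - 0.36Q → Q_m = 138.2778.
Total external benefit = ∫₀^{Q_m} (6.37 + 0.24Q) dQ = 6.37×138.2778 + ½×0.24×138.2778² = 3175.3196.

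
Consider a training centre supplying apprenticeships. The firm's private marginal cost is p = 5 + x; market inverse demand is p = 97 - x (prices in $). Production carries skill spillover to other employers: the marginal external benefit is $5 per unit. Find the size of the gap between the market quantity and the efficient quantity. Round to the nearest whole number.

Market equilibrium (private): 5 + x = 97 - x → x_m = 46.0000.
Social marginal cost = private MC − MEB = 0 + x.
Set SMC = demand: 0 + x = 97 - x → x* = 48.5000.
Gap = |46.0000 − 48.5000| = 2.5000.

3 units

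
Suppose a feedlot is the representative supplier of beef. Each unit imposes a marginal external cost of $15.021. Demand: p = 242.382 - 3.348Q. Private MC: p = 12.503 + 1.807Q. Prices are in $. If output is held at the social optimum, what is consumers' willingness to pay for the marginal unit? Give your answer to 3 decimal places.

Social marginal cost = private MC + MEC = 27.524 + 1.807Q.
Set SMC = demand: 27.524 + 1.807Q = 242.382 - 3.348Q → Q* = 41.6795.
Consumer price on the demand curve at Q*: 242.382 − 3.348×41.6795 = 102.8390.

P = $102.839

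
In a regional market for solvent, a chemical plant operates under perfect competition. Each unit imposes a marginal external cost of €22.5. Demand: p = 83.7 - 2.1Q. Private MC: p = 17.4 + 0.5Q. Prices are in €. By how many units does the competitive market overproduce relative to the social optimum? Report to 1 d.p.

Market equilibrium (private): 17.4 + 0.5Q = 83.7 - 2.1Q → Q_m = 25.5000.
Social marginal cost = private MC + MEC = 39.9 + 0.5Q.
Set SMC = demand: 39.9 + 0.5Q = 83.7 - 2.1Q → Q* = 16.8462.
Gap = |25.5000 − 16.8462| = 8.6538.

8.7 units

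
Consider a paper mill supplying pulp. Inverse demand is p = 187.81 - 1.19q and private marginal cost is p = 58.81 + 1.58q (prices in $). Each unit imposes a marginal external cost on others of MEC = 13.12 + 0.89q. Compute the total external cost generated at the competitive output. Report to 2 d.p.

$1576.12

Market equilibrium (private): 58.81 + 1.58q = 187.81 - 1.19q → q_m = 46.5704.
Total external cost = ∫₀^{q_m} (13.12 + 0.89q) dq = 13.12×46.5704 + ½×0.89×46.5704² = 1576.1206.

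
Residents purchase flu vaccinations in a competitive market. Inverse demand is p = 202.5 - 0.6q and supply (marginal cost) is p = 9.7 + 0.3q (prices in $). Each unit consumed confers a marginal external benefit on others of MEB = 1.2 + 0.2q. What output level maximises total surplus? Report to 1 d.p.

Social marginal benefit = demand + MEB = 203.7 - 0.4q.
Set SMB = MC: 203.7 - 0.4q = 9.7 + 0.3q → q* = 277.1429.

q* = 277.1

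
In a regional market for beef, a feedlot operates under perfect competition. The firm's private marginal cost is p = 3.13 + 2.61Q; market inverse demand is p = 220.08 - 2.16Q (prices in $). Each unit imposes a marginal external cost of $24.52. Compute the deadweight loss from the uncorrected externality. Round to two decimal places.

Market equilibrium (private): 3.13 + 2.61Q = 220.08 - 2.16Q → Q_m = 45.4822.
Social marginal cost = private MC + MEC = 27.65 + 2.61Q.
Set SMC = demand: 27.65 + 2.61Q = 220.08 - 2.16Q → Q* = 40.3417.
Height of the DWL triangle at Q_m is SMC(Q_m) − demand(Q_m) = MEC(Q_m) = 24.5200.
DWL = ½ × 5.1405 × 24.5200 = 63.0225.

DWL = $63.02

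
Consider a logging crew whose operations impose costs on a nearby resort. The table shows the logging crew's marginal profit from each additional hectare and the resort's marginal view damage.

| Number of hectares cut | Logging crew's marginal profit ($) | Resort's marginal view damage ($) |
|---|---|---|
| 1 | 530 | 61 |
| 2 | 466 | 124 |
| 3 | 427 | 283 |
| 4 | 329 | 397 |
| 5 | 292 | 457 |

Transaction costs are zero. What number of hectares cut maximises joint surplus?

Bargaining reaches the level where marginal profit last exceeds marginal view damage.
That holds through level 3 (427 ≥ 283) but not at 4 (329 < 397).

3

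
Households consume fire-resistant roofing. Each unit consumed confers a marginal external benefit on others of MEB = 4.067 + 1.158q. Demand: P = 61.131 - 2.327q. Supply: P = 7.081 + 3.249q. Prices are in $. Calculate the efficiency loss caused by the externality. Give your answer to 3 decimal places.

Market equilibrium (private): 7.081 + 3.249q = 61.131 - 2.327q → q_m = 9.6933.
Social marginal benefit = demand + MEB = 65.198 - 1.169q.
Set SMB = MC: 65.198 - 1.169q = 7.081 + 3.249q → q* = 13.1546.
Height of the DWL triangle at q_m is SMB(q_m) − MC(q_m) = MEB(q_m) = 15.2919.
DWL = ½ × 3.4613 × 15.2919 = 26.4649.

DWL = $26.465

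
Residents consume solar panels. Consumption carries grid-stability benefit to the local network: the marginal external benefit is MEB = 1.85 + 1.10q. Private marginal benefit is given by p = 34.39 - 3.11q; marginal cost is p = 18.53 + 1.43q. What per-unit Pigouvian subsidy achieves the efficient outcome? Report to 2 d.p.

subsidy = 7.51 per unit

Social marginal benefit = demand + MEB = 36.24 - 2.01q.
Set SMB = MC: 36.24 - 2.01q = 18.53 + 1.43q → q* = 5.1483.
The Pigouvian subsidy equals MEB at q*: 1.85 + 1.10×5.1483 = 7.5131.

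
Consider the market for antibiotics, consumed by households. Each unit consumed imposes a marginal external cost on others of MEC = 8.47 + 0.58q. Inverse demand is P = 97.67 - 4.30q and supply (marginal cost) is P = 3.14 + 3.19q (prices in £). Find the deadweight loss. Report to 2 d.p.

Market equilibrium (private): 3.14 + 3.19q = 97.67 - 4.30q → q_m = 12.6208.
Social marginal benefit = demand − MEC = 89.20 - 4.88q.
Set SMB = MC: 89.20 - 4.88q = 3.14 + 3.19q → q* = 10.6642.
The welfare-loss triangle has base |q_m − q*| and height MEC(q_m) (the vertical gap between SMB and MC is zero at q* and MEC at q_m).
DWL = ½ × 1.9566 × 15.7901 = 15.4475.

DWL = £15.45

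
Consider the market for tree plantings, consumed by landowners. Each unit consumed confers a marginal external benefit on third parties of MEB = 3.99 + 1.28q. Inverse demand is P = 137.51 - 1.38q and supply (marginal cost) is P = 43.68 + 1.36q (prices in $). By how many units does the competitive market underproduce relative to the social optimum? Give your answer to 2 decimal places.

Market equilibrium (private): 43.68 + 1.36q = 137.51 - 1.38q → q_m = 34.2445.
Social marginal benefit = demand + MEB = 141.50 - 0.10q.
Set SMB = MC: 141.50 - 0.10q = 43.68 + 1.36q → q* = 67.0000.
Gap = |34.2445 − 67.0000| = 32.7555.

32.76 units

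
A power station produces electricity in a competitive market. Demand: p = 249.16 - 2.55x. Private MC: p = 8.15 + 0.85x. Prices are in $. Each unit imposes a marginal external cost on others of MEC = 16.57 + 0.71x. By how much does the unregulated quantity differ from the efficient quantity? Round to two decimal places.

Market equilibrium (private): 8.15 + 0.85x = 249.16 - 2.55x → x_m = 70.8853.
Social marginal cost = private MC + MEC = 24.72 + 1.56x.
Set SMC = demand: 24.72 + 1.56x = 249.16 - 2.55x → x* = 54.6083.
Gap = |70.8853 − 54.6083| = 16.2770.

16.28 units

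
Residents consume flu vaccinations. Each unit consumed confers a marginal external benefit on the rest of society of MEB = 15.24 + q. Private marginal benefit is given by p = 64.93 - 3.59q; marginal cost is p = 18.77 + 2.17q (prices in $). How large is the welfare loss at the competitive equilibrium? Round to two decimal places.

DWL = $56.80

Market equilibrium (private): 18.77 + 2.17q = 64.93 - 3.59q → q_m = 8.0139.
Social marginal benefit = demand + MEB = 80.17 - 2.59q.
Set SMB = MC: 80.17 - 2.59q = 18.77 + 2.17q → q* = 12.8992.
Between q* and q_m the wedge SMB − MC runs linearly from 0 to MEB(q_m), so the loss is a triangle.
DWL = ½ × 4.8853 × 23.2539 = 56.8011.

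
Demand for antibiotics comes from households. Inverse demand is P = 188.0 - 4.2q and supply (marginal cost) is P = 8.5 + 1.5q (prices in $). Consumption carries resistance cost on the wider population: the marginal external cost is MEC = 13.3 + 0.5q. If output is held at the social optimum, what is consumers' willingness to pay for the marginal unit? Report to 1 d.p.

P = $75.4

Social marginal benefit = demand − MEC = 174.7 - 4.7q.
Set SMB = MC: 174.7 - 4.7q = 8.5 + 1.5q → q* = 26.8065.
Consumer price on the demand curve at q*: 188.0 − 4.2×26.8065 = 75.4127.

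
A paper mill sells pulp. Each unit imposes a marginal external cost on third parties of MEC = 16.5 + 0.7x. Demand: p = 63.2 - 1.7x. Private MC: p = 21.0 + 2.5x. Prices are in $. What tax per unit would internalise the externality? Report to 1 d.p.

Social marginal cost = private MC + MEC = 37.5 + 3.2x.
Set SMC = demand: 37.5 + 3.2x = 63.2 - 1.7x → x* = 5.2449.
The Pigouvian tax equals MEC at x*: 16.5 + 0.7×5.2449 = 20.1714.

tax = $20.2 per unit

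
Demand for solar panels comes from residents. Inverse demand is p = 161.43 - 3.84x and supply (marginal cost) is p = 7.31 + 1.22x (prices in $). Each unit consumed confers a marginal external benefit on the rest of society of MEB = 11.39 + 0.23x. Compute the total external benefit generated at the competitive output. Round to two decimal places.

$453.61

Market equilibrium (private): 7.31 + 1.22x = 161.43 - 3.84x → x_m = 30.4585.
Total external benefit = ∫₀^{x_m} (11.39 + 0.23x) dx = 11.39×30.4585 + ½×0.23×30.4585² = 453.6101.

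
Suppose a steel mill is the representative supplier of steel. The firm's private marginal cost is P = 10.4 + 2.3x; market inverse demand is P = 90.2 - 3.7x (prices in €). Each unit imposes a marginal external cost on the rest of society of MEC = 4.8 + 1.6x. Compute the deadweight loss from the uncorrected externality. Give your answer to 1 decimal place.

Market equilibrium (private): 10.4 + 2.3x = 90.2 - 3.7x → x_m = 13.3000.
Social marginal cost = private MC + MEC = 15.2 + 3.9x.
Set SMC = demand: 15.2 + 3.9x = 90.2 - 3.7x → x* = 9.8684.
Between x* and x_m the wedge SMC − demand runs linearly from 0 to MEC(x_m), so the loss is a triangle.
DWL = ½ × 3.4316 × 26.0800 = 44.7481.

DWL = €44.7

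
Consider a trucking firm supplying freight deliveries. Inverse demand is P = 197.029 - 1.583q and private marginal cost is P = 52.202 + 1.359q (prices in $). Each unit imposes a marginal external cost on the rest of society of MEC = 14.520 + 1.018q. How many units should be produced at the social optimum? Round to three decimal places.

Social marginal cost = private MC + MEC = 66.722 + 2.377q.
Set SMC = demand: 66.722 + 2.377q = 197.029 - 1.583q → q* = 32.9058.

q* = 32.906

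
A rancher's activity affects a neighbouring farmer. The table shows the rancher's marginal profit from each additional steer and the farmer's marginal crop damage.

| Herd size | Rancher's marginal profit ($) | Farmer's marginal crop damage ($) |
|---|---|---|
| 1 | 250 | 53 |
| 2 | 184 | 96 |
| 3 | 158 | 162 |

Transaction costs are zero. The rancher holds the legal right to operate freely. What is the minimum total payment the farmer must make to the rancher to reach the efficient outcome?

Left alone the rancher would choose level 3 (marginal profit stays positive).
Efficient level: k* = 2 (marginal profit ≥ marginal crop damage through 2).
The farmer must at least cover the rancher's forgone profit from cutting 3→2: 158 = 158.

$158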